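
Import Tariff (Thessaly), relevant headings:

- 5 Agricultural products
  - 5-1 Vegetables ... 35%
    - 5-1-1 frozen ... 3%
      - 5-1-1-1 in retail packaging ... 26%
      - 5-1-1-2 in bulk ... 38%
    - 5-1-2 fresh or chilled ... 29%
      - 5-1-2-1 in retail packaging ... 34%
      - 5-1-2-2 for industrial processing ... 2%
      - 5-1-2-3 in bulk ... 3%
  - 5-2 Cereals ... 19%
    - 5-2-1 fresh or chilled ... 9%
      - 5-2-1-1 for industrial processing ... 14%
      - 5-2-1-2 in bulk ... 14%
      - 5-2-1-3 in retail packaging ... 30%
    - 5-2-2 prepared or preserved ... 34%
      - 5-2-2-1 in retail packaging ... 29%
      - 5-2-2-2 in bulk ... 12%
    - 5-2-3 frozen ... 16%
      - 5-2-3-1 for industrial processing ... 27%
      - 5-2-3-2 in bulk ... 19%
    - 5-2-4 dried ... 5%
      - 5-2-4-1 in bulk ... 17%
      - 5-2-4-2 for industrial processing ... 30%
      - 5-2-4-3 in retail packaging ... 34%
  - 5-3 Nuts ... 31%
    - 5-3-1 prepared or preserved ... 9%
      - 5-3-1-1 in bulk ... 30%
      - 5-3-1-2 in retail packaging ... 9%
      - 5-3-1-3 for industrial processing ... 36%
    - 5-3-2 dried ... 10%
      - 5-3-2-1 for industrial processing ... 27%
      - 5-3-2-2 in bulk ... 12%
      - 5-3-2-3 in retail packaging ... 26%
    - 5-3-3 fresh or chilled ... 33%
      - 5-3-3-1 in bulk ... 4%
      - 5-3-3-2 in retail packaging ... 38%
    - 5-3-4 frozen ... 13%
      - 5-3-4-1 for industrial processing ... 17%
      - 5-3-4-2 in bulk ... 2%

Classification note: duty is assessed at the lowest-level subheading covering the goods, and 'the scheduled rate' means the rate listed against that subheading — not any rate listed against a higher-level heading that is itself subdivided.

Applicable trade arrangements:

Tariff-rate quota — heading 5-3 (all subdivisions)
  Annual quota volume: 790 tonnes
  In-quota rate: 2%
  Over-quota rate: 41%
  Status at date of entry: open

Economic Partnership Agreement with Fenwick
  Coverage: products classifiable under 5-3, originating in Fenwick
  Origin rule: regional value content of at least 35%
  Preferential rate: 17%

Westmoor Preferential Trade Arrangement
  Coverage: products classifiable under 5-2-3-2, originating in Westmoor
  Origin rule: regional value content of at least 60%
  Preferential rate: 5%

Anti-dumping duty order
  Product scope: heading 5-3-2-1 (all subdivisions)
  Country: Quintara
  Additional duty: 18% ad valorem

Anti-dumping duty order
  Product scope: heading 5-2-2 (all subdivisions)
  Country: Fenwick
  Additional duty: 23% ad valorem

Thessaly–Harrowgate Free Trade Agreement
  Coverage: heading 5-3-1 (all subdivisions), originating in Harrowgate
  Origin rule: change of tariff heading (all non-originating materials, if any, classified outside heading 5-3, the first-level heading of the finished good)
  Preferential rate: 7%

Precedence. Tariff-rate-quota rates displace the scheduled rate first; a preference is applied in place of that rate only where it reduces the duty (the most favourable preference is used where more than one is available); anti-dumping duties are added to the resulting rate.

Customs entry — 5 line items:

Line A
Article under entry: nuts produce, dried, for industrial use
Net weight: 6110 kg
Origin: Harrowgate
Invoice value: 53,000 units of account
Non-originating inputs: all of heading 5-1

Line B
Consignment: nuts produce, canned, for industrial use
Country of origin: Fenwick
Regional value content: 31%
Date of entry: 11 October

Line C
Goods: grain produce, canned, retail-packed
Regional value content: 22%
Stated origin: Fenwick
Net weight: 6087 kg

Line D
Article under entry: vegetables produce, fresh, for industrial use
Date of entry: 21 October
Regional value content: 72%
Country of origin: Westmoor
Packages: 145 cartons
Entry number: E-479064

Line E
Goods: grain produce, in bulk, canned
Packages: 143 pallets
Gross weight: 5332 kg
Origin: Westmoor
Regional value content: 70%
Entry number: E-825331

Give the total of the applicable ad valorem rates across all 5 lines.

Line A: nuts → 5-3; dried → 5-3-2; for industrial use → 5-3-2-1. Scheduled 27%. quota on 5-3 open → in-quota 2%; Harrowgate agreement on 5-3-1: 5-3-2-1 not covered. → 2%.
Line B: nuts → 5-3; canned → 5-3-1; for industrial use → 5-3-1-3. Scheduled 36%. quota on 5-3 open → in-quota 2%; Fenwick agreement on 5-3: RVC < 35%. → 2%.
Line C: grain → 5-2; canned → 5-2-2; retail-packed → 5-2-2-1. Scheduled 29%. Fenwick agreement on 5-3: 5-2-2-1 not covered; anti-dumping (Fenwick, 5-2-2): +23%; total 29% + 23% = 52%. → 52%.
Line D: vegetables → 5-1; fresh → 5-1-2; for industrial use → 5-1-2-2. Scheduled 2%. Westmoor agreement on 5-2-3-2: 5-1-2-2 not covered. → 2%.
Line E: grain → 5-2; canned → 5-2-2; in bulk → 5-2-2-2. Scheduled 12%. Westmoor agreement on 5-2-3-2: 5-2-2-2 not covered. → 12%.
Sum: 2% + 2% + 52% + 2% + 12% = 70%.

70%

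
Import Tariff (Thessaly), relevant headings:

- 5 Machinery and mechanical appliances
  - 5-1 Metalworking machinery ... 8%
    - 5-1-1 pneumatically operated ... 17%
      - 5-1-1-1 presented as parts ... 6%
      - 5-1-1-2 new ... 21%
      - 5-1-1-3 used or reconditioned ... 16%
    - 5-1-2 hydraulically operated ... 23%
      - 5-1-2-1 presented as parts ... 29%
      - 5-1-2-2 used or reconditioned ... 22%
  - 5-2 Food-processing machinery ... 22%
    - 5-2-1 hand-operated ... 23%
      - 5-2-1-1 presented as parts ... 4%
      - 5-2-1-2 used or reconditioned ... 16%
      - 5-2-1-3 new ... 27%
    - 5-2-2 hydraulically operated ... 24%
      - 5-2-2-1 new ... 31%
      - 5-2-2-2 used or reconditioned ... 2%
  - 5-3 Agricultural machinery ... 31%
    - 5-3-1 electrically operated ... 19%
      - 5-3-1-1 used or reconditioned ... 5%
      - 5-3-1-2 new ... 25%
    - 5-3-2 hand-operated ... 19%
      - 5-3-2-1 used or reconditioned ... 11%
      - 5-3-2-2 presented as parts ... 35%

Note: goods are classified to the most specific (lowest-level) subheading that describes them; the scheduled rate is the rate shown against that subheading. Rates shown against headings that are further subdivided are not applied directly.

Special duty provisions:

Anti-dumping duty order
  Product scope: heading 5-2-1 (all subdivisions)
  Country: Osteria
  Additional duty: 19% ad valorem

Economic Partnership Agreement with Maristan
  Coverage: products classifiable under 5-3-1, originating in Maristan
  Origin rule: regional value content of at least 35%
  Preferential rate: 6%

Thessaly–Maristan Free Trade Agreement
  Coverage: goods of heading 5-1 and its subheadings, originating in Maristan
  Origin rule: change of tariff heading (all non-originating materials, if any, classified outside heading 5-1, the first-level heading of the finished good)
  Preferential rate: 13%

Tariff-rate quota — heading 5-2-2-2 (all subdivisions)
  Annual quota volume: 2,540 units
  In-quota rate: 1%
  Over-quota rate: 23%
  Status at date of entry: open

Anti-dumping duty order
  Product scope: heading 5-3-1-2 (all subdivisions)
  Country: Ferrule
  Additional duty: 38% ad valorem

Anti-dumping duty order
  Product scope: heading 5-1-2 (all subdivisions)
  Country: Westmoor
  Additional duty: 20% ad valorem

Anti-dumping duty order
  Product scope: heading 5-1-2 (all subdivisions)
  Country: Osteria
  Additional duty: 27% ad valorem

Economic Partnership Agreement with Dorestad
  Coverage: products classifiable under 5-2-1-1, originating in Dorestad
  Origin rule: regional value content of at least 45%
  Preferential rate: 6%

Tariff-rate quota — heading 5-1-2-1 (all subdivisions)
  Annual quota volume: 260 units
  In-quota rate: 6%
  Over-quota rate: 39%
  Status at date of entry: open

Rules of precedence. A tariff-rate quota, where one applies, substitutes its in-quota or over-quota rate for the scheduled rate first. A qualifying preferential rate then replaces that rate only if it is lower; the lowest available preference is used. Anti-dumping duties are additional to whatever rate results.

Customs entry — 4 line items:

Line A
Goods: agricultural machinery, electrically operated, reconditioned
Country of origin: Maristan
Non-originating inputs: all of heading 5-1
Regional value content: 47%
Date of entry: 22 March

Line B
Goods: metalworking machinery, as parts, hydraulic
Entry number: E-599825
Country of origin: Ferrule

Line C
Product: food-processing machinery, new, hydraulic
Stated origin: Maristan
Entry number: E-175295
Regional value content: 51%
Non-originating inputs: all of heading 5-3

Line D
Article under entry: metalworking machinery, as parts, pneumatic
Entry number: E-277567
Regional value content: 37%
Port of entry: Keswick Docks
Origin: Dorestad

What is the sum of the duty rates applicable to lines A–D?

Line A: agricultural → 5-3; electrically operated → 5-3-1; reconditioned → 5-3-1-1. Scheduled 5%. Maristan agreement on 5-3-1: RVC ≥ 35% → 6% available; Maristan agreement on 5-1: 5-3-1-1 not covered; preference 6% not lower than 5% → no reduction. → 5%.
Line B: metalworking → 5-1; hydraulic → 5-1-2; as parts → 5-1-2-1. Scheduled 29%. quota on 5-1-2-1 open → in-quota 6%. → 6%.
Line C: food-processing → 5-2; hydraulic → 5-2-2; new → 5-2-2-1. Scheduled 31%. Maristan agreement on 5-3-1: 5-2-2-1 not covered; Maristan agreement on 5-1: 5-2-2-1 not covered. → 31%.
Line D: metalworking → 5-1; pneumatic → 5-1-1; as parts → 5-1-1-1. Scheduled 6%. Dorestad agreement on 5-2-1-1: 5-1-1-1 not covered. → 6%.
Sum: 5% + 6% + 31% + 6% = 48%.

48%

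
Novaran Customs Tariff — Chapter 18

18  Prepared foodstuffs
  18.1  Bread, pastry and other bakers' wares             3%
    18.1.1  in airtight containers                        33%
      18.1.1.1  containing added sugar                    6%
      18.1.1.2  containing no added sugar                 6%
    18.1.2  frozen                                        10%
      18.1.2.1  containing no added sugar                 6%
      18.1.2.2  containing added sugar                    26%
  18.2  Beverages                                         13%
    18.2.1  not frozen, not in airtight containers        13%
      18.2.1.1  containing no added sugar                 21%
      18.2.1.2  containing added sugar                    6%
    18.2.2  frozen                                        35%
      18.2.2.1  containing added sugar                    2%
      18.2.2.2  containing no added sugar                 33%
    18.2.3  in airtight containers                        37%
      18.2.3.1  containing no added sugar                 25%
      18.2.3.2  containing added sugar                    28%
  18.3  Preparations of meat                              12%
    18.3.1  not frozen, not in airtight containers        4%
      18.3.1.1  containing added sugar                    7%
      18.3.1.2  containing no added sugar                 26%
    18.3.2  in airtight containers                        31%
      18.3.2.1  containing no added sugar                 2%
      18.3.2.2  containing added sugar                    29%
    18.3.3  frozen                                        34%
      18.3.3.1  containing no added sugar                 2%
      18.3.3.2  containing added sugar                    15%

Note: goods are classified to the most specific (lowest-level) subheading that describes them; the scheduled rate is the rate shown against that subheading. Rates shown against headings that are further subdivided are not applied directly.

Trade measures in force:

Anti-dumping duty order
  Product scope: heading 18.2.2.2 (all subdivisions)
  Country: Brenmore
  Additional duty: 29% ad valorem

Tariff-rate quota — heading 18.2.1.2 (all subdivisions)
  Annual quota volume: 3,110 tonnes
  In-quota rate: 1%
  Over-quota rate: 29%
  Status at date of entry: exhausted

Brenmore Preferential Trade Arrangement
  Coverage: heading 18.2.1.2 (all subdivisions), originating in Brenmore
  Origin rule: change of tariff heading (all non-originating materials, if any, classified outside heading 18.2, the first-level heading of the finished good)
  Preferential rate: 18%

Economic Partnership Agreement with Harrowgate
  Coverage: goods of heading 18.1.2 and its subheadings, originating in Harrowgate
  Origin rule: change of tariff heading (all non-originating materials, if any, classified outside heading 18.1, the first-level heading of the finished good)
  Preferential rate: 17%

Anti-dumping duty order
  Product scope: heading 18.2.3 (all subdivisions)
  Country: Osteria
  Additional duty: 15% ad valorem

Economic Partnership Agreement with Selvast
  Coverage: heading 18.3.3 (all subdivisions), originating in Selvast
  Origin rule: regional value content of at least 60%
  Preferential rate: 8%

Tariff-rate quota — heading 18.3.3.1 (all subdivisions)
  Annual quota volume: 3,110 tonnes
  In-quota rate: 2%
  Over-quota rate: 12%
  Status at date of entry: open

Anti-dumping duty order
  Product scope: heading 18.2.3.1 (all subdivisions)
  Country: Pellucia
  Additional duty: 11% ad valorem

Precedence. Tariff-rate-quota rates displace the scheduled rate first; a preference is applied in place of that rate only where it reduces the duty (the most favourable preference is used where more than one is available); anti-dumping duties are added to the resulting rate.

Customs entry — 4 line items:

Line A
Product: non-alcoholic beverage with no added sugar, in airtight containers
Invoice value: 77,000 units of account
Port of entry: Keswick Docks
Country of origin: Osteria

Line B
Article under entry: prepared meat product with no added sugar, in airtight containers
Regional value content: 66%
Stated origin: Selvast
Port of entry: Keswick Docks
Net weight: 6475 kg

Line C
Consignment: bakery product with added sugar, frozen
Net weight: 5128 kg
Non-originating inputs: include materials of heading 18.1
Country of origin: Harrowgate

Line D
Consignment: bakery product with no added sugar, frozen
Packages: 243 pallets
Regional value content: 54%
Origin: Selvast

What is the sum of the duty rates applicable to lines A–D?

Line A: non-alcoholic beverage → 18.2; in airtight containers → 18.2.3; with no added sugar → 18.2.3.1. Scheduled 25%. anti-dumping (Osteria, 18.2.3): +15%; total 25% + 15% = 40%. → 40%.
Line B: prepared meat product → 18.3; in airtight containers → 18.3.2; with no added sugar → 18.3.2.1. Scheduled 2%. Selvast agreement on 18.3.3: 18.3.2.1 not covered. → 2%.
Line C: bakery product → 18.1; frozen → 18.1.2; with added sugar → 18.1.2.2. Scheduled 26%. Harrowgate agreement on 18.1.2: CTH not met. → 26%.
Line D: bakery product → 18.1; frozen → 18.1.2; with no added sugar → 18.1.2.1. Scheduled 6%. Selvast agreement on 18.3.3: 18.1.2.1 not covered. → 6%.
Sum: 40% + 2% + 26% + 6% = 74%.

74%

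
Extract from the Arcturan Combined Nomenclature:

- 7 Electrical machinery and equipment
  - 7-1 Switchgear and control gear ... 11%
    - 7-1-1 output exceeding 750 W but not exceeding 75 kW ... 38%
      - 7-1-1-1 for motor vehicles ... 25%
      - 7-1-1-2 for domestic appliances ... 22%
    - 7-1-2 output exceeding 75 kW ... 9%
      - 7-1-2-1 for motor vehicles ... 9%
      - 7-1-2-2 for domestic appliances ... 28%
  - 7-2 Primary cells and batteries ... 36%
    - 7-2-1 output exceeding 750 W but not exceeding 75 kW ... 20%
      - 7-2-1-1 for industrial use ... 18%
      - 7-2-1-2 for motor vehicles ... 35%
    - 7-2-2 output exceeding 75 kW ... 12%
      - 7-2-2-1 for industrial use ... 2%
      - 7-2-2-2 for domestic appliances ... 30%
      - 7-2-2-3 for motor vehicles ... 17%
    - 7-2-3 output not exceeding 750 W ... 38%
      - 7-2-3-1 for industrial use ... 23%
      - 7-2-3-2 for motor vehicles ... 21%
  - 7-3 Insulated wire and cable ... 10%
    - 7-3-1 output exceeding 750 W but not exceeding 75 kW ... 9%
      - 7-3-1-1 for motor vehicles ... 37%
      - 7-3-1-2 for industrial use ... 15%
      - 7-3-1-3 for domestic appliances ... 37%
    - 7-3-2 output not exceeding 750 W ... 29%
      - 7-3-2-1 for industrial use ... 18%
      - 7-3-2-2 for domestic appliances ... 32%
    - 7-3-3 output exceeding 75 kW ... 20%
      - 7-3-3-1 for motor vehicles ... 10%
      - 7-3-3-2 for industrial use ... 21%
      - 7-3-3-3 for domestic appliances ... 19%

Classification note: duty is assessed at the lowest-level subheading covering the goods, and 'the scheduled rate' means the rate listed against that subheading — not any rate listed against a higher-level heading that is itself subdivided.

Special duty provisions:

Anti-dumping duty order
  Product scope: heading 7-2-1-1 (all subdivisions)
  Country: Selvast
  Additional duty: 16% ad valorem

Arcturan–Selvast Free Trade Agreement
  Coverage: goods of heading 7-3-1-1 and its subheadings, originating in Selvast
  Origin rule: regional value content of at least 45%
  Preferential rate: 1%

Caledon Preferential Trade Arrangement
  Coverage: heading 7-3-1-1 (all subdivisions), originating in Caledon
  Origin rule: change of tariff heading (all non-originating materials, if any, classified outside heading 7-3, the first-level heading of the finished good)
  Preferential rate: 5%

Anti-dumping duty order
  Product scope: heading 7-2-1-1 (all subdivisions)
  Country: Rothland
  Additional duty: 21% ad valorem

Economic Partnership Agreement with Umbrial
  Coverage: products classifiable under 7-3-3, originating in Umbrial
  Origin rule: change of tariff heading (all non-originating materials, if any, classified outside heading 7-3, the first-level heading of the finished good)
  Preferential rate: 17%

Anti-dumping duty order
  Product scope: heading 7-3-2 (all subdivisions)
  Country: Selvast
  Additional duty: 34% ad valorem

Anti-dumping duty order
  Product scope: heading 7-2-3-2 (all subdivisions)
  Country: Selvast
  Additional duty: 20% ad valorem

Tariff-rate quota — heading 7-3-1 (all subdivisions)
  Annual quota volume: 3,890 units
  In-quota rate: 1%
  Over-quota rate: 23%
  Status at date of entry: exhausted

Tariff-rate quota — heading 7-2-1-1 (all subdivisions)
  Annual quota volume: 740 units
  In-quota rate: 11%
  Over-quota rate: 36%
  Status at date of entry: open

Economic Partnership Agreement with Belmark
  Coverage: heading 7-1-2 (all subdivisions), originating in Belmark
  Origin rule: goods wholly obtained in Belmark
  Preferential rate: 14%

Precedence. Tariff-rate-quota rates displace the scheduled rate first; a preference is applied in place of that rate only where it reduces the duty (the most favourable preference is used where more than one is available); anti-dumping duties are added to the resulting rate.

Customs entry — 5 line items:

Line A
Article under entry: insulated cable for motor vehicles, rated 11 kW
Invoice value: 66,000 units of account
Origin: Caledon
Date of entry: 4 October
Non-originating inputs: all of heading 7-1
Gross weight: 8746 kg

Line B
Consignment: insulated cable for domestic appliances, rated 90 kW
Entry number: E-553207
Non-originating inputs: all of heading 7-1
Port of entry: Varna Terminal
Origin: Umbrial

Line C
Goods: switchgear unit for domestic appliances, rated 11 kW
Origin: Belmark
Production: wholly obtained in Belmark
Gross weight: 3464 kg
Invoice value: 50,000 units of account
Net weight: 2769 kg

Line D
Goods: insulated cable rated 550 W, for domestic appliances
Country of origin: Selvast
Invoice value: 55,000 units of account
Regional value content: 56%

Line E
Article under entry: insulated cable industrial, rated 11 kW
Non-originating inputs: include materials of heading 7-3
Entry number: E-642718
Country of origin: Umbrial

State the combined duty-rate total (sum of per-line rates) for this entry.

133%

Line A: insulated cable → 7-3; rated 11 kW → 7-3-1; for motor vehicles → 7-3-1-1. Scheduled 37%. quota on 7-3-1 exhausted → over-quota 23%; Caledon agreement on 7-3-1-1: CTH met → 5% available; preferential 5%. → 5%.
Line B: insulated cable → 7-3; rated 90 kW → 7-3-3; for domestic appliances → 7-3-3-3. Scheduled 19%. Umbrial agreement on 7-3-3: CTH met → 17% available; preferential 17%. → 17%.
Line C: switchgear unit → 7-1; rated 11 kW → 7-1-1; for domestic appliances → 7-1-1-2. Scheduled 22%. Belmark agreement on 7-1-2: 7-1-1-2 not covered. → 22%.
Line D: insulated cable → 7-3; rated 550 W → 7-3-2; for domestic appliances → 7-3-2-2. Scheduled 32%. Selvast agreement on 7-3-1-1: 7-3-2-2 not covered; anti-dumping (Selvast, 7-3-2): +34%; total 32% + 34% = 66%. → 66%.
Line E: insulated cable → 7-3; rated 11 kW → 7-3-1; industrial → 7-3-1-2. Scheduled 15%. quota on 7-3-1 exhausted → over-quota 23%; Umbrial agreement on 7-3-3: 7-3-1-2 not covered. → 23%.
Sum: 5% + 17% + 22% + 66% + 23% = 133%.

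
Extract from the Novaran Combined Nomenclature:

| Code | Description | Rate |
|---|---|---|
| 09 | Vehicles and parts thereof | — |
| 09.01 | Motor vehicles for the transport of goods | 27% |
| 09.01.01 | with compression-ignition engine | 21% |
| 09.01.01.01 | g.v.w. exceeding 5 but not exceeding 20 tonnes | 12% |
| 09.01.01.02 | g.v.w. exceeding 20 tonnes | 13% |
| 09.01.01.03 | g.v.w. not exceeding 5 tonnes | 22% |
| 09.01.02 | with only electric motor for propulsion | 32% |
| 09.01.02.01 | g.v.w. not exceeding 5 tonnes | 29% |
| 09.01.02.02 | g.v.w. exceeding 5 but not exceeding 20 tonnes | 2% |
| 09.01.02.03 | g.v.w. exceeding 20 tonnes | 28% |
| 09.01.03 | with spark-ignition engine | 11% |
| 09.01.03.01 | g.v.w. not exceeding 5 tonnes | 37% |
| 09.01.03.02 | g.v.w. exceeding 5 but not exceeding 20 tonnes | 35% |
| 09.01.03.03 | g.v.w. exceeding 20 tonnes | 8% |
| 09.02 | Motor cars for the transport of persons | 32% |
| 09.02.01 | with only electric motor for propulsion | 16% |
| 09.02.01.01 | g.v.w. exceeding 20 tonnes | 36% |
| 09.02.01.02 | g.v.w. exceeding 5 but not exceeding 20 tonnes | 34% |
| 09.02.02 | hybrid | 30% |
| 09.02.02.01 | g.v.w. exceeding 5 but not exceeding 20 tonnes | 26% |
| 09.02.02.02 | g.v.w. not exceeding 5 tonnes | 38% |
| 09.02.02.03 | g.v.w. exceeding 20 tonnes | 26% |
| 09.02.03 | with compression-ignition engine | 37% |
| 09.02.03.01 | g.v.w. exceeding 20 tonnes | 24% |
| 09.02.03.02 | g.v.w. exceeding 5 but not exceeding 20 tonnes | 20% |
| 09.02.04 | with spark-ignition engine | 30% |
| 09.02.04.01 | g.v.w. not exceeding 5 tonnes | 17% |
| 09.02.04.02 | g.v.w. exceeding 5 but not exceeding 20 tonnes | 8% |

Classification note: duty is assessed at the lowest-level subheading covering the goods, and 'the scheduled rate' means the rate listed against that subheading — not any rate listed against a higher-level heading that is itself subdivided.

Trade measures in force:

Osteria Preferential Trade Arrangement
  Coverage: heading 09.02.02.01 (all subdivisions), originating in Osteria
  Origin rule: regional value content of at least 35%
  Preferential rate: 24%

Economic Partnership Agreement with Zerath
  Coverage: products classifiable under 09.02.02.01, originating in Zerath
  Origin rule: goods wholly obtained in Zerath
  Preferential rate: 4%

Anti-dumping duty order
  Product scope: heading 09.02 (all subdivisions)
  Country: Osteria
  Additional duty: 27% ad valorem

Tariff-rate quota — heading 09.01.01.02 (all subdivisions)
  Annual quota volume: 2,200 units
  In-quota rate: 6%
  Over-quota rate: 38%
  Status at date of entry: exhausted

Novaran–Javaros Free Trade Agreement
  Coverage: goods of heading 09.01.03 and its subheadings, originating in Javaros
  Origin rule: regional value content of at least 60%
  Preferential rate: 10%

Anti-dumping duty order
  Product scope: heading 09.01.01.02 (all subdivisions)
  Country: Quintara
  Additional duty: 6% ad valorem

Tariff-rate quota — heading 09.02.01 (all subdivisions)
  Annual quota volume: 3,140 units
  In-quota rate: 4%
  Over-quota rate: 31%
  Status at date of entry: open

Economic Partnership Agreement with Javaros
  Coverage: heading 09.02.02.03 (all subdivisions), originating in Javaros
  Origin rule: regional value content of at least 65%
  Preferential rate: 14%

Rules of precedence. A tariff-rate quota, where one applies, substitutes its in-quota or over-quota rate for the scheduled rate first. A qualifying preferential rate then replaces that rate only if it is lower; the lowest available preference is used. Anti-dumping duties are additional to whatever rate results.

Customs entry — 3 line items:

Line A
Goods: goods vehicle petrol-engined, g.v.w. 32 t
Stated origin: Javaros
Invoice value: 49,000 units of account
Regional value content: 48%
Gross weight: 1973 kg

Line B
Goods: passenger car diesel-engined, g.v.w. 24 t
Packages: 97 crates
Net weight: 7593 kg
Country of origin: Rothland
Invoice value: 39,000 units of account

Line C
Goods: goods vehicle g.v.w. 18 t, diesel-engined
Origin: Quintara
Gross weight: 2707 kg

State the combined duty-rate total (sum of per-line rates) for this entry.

Line A: goods vehicle → 09.01; petrol-engined → 09.01.03; g.v.w. 32 t → 09.01.03.03. Scheduled 8%. Javaros agreement on 09.01.03: RVC < 60%; Javaros agreement on 09.02.02.03: 09.01.03.03 not covered. → 8%.
Line B: passenger car → 09.02; diesel-engined → 09.02.03; g.v.w. 24 t → 09.02.03.01. Scheduled 24%. No special measure applies. → 24%.
Line C: goods vehicle → 09.01; diesel-engined → 09.01.01; g.v.w. 18 t → 09.01.01.01. Scheduled 12%. No special measure applies. → 12%.
Sum: 8% + 24% + 12% = 44%.

44%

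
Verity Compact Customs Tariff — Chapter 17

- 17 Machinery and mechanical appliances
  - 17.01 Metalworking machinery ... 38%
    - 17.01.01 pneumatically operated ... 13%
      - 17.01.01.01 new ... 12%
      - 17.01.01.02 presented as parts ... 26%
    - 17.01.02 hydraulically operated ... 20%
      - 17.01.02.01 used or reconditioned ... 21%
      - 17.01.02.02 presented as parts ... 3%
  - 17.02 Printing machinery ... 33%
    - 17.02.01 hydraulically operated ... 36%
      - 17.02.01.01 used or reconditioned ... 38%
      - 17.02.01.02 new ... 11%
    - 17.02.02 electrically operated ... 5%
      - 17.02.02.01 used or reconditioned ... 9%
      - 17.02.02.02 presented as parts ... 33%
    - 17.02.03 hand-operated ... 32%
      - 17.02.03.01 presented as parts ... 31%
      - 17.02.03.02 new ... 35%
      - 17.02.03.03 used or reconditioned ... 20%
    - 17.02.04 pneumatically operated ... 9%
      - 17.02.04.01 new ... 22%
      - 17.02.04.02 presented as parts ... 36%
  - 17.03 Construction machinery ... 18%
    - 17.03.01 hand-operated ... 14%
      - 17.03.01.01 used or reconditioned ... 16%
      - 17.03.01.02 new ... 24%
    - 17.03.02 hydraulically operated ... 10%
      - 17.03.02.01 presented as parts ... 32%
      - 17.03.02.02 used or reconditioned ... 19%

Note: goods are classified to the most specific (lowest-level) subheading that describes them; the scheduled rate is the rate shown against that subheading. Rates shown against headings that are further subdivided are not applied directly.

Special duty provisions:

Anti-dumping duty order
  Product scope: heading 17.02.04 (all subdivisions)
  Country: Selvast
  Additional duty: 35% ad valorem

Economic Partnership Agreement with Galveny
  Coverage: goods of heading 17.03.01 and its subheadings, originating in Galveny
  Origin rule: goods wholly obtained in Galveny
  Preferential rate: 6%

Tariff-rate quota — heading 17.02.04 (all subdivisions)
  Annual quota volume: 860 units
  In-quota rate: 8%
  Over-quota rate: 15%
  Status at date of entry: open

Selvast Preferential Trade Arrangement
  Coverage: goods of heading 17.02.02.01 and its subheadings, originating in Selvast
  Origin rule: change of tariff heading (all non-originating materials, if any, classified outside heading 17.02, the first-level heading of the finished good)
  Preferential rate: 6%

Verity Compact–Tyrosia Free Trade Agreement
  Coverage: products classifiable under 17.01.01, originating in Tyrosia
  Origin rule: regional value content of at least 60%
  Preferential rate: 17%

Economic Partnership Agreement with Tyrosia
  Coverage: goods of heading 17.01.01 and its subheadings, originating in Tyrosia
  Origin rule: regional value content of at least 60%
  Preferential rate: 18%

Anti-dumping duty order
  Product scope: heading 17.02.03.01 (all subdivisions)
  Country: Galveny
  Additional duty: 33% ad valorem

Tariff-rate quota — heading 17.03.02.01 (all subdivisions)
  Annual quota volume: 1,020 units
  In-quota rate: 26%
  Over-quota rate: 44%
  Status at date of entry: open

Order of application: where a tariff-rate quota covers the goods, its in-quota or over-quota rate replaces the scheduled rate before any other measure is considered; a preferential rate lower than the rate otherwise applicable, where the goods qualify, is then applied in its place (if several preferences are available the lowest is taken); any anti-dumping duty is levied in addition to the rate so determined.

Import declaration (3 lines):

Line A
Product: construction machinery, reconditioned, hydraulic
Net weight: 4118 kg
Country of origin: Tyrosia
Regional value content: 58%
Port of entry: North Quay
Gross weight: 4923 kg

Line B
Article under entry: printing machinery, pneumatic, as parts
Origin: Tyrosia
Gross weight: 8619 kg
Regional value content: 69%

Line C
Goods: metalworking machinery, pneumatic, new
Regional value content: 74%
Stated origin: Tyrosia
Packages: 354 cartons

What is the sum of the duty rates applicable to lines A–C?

39%

Line A: construction → 17.03; hydraulic → 17.03.02; reconditioned → 17.03.02.02. Scheduled 19%. Tyrosia agreement on 17.01.01: 17.03.02.02 not covered; Tyrosia agreement on 17.01.01: 17.03.02.02 not covered. → 19%.
Line B: printing → 17.02; pneumatic → 17.02.04; as parts → 17.02.04.02. Scheduled 36%. quota on 17.02.04 open → in-quota 8%; Tyrosia agreement on 17.01.01: 17.02.04.02 not covered; Tyrosia agreement on 17.01.01: 17.02.04.02 not covered. → 8%.
Line C: metalworking → 17.01; pneumatic → 17.01.01; new → 17.01.01.01. Scheduled 12%. Tyrosia agreement on 17.01.01: RVC ≥ 60% → 17% available; Tyrosia agreement on 17.01.01: RVC ≥ 60% → 18% available; preference 17% not lower than 12% → no reduction. → 12%.
Sum: 19% + 8% + 12% = 39%.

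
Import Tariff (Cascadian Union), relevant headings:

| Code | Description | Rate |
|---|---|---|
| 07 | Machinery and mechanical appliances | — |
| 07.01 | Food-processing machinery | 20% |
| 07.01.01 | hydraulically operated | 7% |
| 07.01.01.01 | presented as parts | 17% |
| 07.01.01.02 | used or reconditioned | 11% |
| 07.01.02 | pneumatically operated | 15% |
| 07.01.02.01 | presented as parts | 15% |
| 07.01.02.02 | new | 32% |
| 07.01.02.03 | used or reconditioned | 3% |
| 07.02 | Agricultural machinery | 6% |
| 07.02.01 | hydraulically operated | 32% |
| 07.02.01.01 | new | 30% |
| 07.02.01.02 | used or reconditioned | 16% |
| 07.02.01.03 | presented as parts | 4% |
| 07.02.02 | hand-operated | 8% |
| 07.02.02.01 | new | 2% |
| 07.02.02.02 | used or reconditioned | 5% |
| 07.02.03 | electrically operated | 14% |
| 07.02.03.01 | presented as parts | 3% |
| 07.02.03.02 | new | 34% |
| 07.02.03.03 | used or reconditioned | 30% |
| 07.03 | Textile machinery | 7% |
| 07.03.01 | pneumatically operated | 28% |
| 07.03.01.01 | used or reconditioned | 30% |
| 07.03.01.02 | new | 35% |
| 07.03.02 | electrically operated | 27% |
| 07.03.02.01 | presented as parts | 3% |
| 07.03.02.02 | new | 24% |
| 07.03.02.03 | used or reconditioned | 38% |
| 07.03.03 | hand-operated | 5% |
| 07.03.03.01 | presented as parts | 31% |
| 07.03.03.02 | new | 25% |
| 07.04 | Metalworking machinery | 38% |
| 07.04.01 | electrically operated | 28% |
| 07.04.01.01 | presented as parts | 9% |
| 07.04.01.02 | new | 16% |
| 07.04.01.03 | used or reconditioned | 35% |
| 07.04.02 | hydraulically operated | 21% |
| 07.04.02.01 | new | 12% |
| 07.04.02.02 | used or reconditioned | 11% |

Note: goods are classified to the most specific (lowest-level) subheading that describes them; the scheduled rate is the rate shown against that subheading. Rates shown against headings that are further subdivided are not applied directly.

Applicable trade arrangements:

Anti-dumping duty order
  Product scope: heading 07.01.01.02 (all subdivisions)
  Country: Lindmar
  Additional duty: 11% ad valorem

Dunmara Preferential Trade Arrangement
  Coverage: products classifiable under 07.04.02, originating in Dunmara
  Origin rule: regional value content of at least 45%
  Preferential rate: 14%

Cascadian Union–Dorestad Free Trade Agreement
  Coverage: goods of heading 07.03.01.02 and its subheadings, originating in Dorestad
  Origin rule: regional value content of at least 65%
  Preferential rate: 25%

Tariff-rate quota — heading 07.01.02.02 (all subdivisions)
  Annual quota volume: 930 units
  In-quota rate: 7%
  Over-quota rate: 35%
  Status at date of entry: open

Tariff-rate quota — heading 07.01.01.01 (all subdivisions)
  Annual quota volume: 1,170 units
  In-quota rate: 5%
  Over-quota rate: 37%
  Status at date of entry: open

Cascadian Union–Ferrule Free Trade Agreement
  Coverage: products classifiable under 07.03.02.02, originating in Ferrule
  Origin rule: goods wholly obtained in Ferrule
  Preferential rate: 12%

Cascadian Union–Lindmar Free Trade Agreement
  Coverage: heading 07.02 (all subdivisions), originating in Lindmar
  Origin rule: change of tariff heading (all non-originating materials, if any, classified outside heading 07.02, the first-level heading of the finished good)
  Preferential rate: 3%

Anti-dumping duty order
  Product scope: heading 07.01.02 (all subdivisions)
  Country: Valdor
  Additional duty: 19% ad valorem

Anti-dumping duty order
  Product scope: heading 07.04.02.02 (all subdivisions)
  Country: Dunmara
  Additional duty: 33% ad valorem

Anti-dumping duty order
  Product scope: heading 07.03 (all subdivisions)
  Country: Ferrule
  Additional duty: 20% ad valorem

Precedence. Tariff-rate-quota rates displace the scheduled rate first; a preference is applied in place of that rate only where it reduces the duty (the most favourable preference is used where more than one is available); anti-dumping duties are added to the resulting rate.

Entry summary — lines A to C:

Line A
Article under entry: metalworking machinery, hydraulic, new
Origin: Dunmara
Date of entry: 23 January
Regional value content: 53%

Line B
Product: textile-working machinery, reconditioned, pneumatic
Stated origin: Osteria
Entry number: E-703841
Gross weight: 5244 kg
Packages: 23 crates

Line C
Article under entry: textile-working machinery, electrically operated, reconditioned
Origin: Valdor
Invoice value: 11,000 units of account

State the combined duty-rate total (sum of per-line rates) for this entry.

80%

Line A: metalworking → 07.04; hydraulic → 07.04.02; new → 07.04.02.01. Scheduled 12%. Dunmara agreement on 07.04.02: RVC ≥ 45% → 14% available; preference 14% not lower than 12% → no reduction. → 12%.
Line B: textile-working → 07.03; pneumatic → 07.03.01; reconditioned → 07.03.01.01. Scheduled 30%. No special measure applies. → 30%.
Line C: textile-working → 07.03; electrically operated → 07.03.02; reconditioned → 07.03.02.03. Scheduled 38%. No special measure applies. → 38%.
Sum: 12% + 30% + 38% = 80%.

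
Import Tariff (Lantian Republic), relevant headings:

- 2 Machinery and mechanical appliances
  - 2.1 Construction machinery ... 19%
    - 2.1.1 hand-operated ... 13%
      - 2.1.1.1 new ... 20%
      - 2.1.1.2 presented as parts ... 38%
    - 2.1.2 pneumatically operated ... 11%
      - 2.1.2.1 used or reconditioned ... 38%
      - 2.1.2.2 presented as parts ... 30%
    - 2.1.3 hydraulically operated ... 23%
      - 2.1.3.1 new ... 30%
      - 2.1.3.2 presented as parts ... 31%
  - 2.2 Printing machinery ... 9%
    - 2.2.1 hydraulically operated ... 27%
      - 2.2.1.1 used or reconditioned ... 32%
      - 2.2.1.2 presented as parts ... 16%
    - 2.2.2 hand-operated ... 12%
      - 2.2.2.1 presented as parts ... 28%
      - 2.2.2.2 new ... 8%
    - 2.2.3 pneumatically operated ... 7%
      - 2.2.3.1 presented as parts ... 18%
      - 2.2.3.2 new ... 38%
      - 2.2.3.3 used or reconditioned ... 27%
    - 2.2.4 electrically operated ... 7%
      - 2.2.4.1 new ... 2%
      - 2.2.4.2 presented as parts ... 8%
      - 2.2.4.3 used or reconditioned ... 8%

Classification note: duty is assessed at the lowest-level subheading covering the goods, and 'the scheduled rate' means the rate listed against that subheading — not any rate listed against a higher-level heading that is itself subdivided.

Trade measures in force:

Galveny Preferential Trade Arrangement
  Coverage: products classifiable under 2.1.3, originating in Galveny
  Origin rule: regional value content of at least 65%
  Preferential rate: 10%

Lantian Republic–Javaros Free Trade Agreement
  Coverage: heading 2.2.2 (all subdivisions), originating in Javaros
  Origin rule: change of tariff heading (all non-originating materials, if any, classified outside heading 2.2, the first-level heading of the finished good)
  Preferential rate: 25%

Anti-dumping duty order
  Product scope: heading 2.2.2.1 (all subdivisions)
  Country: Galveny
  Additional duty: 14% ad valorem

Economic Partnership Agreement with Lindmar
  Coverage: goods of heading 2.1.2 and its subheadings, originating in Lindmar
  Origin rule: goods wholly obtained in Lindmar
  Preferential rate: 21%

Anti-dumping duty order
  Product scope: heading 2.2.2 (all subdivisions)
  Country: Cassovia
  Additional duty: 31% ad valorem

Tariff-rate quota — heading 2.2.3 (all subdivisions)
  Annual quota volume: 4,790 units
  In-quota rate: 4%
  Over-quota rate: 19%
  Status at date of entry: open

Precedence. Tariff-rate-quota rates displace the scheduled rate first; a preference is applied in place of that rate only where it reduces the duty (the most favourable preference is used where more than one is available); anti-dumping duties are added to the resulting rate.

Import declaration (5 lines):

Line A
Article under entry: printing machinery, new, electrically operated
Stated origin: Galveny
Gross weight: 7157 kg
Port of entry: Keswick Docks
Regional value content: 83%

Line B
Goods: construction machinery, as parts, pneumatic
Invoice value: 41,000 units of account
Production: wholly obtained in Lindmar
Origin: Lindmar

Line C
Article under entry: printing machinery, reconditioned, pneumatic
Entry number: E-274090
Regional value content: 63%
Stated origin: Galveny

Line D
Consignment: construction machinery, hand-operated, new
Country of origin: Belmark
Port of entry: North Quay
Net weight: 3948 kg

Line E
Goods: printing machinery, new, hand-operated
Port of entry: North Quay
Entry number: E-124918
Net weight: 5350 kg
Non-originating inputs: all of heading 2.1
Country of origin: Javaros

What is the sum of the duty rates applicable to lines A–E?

55%

Line A: printing → 2.2; electrically operated → 2.2.4; new → 2.2.4.1. Scheduled 2%. Galveny agreement on 2.1.3: 2.2.4.1 not covered. → 2%.
Line B: construction → 2.1; pneumatic → 2.1.2; as parts → 2.1.2.2. Scheduled 30%. Lindmar agreement on 2.1.2: wholly obtained → 21% available; preferential 21%. → 21%.
Line C: printing → 2.2; pneumatic → 2.2.3; reconditioned → 2.2.3.3. Scheduled 27%. quota on 2.2.3 open → in-quota 4%; Galveny agreement on 2.1.3: 2.2.3.3 not covered. → 4%.
Line D: construction → 2.1; hand-operated → 2.1.1; new → 2.1.1.1. Scheduled 20%. No special measure applies. → 20%.
Line E: printing → 2.2; hand-operated → 2.2.2; new → 2.2.2.2. Scheduled 8%. Javaros agreement on 2.2.2: CTH met → 25% available; preference 25% not lower than 8% → no reduction. → 8%.
Sum: 2% + 21% + 4% + 20% + 8% = 55%.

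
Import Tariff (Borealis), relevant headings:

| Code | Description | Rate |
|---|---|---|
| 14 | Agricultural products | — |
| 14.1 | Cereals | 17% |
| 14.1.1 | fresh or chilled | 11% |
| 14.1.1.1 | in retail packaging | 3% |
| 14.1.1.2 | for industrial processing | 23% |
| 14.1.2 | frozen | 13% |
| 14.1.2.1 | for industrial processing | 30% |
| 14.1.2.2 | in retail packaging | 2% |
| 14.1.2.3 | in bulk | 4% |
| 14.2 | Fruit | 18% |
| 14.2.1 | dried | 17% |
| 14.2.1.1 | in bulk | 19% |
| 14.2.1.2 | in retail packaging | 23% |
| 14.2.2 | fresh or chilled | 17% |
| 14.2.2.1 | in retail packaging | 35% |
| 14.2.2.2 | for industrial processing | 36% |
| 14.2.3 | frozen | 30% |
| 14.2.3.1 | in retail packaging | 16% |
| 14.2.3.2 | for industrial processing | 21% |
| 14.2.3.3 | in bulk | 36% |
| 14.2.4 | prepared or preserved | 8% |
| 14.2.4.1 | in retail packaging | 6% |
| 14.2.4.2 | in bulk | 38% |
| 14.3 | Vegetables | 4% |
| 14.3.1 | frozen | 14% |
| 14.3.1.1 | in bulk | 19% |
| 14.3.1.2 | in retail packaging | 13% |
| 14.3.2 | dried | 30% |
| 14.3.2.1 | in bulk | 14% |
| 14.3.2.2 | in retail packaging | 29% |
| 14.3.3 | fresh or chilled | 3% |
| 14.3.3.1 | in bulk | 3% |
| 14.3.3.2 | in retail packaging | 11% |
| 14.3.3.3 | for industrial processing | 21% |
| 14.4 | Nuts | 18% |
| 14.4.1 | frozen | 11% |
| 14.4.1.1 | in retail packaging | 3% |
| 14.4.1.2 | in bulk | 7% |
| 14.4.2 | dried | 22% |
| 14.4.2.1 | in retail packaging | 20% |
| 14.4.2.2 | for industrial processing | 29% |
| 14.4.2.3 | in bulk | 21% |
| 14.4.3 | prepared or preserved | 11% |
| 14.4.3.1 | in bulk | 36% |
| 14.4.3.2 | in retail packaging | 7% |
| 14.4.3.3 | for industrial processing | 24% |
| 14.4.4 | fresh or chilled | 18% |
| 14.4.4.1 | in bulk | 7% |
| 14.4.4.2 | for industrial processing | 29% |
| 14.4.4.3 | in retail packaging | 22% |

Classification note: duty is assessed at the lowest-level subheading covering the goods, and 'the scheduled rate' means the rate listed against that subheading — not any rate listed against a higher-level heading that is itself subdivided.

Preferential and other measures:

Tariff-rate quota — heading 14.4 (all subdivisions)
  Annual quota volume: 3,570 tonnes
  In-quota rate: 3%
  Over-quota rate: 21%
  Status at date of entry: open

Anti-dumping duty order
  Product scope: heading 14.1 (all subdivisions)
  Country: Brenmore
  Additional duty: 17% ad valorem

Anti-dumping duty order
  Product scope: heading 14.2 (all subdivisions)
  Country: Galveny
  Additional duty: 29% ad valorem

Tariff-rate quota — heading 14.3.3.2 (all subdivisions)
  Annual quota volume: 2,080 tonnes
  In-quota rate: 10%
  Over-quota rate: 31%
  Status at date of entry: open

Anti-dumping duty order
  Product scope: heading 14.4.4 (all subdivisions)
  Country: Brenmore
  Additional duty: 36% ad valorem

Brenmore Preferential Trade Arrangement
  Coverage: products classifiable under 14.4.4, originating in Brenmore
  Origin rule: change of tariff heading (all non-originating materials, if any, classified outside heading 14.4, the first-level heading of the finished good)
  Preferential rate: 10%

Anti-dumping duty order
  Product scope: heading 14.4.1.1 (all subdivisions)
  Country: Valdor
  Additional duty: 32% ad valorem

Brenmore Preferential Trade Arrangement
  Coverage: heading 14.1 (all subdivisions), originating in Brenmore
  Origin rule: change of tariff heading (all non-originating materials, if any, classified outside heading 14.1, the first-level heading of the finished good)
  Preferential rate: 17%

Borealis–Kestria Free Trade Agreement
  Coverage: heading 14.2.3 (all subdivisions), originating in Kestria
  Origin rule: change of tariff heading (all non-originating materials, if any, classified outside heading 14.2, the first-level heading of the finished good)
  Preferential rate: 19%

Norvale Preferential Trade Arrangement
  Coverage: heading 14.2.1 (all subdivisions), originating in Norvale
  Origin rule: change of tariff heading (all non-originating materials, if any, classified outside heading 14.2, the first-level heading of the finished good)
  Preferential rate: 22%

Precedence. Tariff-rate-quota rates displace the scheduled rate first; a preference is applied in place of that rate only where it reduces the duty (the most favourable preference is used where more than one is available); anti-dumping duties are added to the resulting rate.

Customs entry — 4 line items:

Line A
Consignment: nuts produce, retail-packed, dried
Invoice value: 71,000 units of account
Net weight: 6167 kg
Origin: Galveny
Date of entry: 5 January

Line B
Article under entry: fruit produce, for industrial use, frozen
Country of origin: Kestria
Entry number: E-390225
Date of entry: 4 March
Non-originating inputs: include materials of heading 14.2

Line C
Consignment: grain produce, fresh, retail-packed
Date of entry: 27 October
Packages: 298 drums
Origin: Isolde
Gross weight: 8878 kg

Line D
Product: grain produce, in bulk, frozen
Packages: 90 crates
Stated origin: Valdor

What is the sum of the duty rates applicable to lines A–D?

31%

Line A: nuts → 14.4; dried → 14.4.2; retail-packed → 14.4.2.1. Scheduled 20%. quota on 14.4 open → in-quota 3%. → 3%.
Line B: fruit → 14.2; frozen → 14.2.3; for industrial use → 14.2.3.2. Scheduled 21%. Kestria agreement on 14.2.3: CTH not met. → 21%.
Line C: grain → 14.1; fresh → 14.1.1; retail-packed → 14.1.1.1. Scheduled 3%. No special measure applies. → 3%.
Line D: grain → 14.1; frozen → 14.1.2; in bulk → 14.1.2.3. Scheduled 4%. No special measure applies. → 4%.
Sum: 3% + 21% + 3% + 4% = 31%.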